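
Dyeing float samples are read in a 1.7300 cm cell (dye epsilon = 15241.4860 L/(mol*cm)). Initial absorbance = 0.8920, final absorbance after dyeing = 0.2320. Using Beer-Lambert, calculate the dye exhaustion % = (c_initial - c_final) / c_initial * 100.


c_initial = A_i / (epsilon * l) = 0.8920 / (15241.4860 * 1.7300) = 3.3829e-05 mol/L
c_final = A_f / (epsilon * l) = 0.2320 / (15241.4860 * 1.7300) = 8.7986e-06 mol/L
Exhaustion = (c_initial - c_final) / c_initial * 100 = (3.3829e-05 - 8.7986e-06) / 3.3829e-05 * 100 = 73.9910 %


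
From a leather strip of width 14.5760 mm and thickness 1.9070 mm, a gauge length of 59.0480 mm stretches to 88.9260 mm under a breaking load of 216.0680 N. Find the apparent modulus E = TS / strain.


TS = F / (w * t) = 216.0680 / (14.5760 * 1.9070) = 7.7732 N/mm^2
strain = (Lf - L0) / L0 = (88.9260 - 59.0480) / 59.0480 = 0.5060
E = TS / strain = 7.7732 / 0.5060 = 15.3623 N/mm^2


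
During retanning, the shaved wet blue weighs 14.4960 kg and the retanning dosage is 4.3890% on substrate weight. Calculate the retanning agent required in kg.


Formula: Retan = substrate * pct / 100
Substituting: Retan = 14.4960 * 4.3890 / 100
Result: 0.6362 kg


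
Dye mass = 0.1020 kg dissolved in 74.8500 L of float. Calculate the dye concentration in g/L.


Formula: Conc = dye_mass(kg) / volume(L) * 1000
Substituting: Conc = 0.1020 / 74.8500 * 1000
Result: 1.3627 g/L


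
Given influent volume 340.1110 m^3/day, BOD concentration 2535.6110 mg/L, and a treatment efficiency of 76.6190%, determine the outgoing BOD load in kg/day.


Load_in = volume * conc / 1000 = 340.1110 * 2535.6110 / 1000 = 862.3892 kg/day
Removed = Load_in * eff / 100 = 862.3892 * 76.6190 / 100 = 660.7540 kg/day
Load_out = Load_in - Removed = 862.3892 - 660.7540 = 201.6352 kg/day


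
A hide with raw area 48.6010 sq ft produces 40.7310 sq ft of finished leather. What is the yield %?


Formula: Yield = finished / raw * 100
Substituting: Yield = 40.7310 / 48.6010 * 100
Result: 83.8069 %


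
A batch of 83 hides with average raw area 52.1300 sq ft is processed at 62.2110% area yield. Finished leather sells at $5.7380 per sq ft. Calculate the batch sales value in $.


Raw_total = N * avg_area = 83 * 52.1300 = 4326.7900 sq ft
Finished = Raw_total * yield / 100 = 4326.7900 * 62.2110 / 100 = 2691.7393 sq ft
Value = Finished * price = 2691.7393 * 5.7380 = 15445.2003 $


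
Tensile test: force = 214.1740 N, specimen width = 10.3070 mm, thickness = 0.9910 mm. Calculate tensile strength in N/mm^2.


Formula: TS = force / (width * thickness)
Substituting: TS = 214.1740 / (10.3070 * 0.9910)
Result: 20.9682 N/mm^2


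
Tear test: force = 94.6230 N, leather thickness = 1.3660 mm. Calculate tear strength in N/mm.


Formula: Tear strength = force / thickness
Substituting: Tear strength = 94.6230 / 1.3660
Result: 69.2701 N/mm


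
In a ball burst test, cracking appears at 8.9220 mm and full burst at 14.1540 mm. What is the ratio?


Formula: Ratio = crack / burst
Substituting: Ratio = 8.9220 / 14.1540
Result: 0.6304


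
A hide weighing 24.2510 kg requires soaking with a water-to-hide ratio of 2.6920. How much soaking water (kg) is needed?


Formula: Water = hide_weight * ratio
Substituting: Water = 24.2510 * 2.6920
Result: 65.2837 kg


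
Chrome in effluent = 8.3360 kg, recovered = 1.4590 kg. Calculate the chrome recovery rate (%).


Formula: Recovery = recovered / input * 100
Substituting: Recovery = 1.4590 / 8.3360 * 100
Result: 17.5024 %


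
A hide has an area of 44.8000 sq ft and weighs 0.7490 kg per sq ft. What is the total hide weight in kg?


Formula: Weight = area * weight_per_sqft
Substituting: Weight = 44.8000 * 0.7490
Result: 33.5552 kg


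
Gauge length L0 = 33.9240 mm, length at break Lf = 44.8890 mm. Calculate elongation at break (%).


Formula: Elongation = (Lf - L0) / L0 * 100
Substituting: Elongation = (44.8890 - 33.9240) / 33.9240 * 100
Result: 32.3222 %


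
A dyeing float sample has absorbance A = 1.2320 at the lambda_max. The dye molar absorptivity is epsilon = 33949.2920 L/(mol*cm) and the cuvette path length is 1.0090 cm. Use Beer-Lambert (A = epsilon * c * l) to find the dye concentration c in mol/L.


Formula: c = A / (epsilon * l)
Substituting: c = 1.2320 / (33949.2920 * 1.0090)
Result: 3.5966e-05 mol/L


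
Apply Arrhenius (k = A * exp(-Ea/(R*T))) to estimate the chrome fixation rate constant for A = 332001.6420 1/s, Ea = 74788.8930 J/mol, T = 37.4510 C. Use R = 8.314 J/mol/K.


T_K = T_C + 273.15 = 37.4510 + 273.15 = 310.6010 K
exponent = -Ea / (R * T_K) = -74788.8930 / (8.314 * 310.6010) = -28.9617
k = A * exp(exponent) = 332001.6420 * exp(-28.9617) = 8.7746e-08 1/s


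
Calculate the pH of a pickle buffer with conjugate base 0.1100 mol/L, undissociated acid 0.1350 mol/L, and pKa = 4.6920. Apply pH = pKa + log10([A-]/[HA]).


ratio = [A-] / [HA] = 0.1100 / 0.1350 = 0.8148
log10(ratio) = -0.0889411
pH = pKa + log10(ratio) = 4.6920 - 0.0889411 = 4.6031


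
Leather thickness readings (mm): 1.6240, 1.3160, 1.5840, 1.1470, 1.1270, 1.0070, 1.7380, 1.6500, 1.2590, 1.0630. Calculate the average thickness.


Formula: Average = sum / n
Substituting: Average = 13.5150 / 10
Result: 1.3515 mm


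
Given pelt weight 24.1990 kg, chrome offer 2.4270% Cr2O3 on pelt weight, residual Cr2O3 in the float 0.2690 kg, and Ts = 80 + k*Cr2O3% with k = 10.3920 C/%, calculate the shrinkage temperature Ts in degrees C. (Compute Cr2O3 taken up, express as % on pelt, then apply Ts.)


Offered = pelt * offer_pct / 100 = 24.1990 * 2.4270 / 100 = 0.5873 kg
Uptake = offered - residual = 0.5873 - 0.2690 = 0.3183 kg
Cr2O3% on pelt = uptake / pelt * 100 = 0.3183 / 24.1990 * 100 = 1.3154 %
Ts = 80 + k * Cr2O3% = 80 + 10.3920 * 1.3154 = 93.6695 C


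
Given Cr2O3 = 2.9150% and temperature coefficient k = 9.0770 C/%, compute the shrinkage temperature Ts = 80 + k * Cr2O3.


Formula: Ts = 80 + k * Cr2O3
Substituting: Ts = 80 + 9.0770 * 2.9150
Result: 106.4595 C


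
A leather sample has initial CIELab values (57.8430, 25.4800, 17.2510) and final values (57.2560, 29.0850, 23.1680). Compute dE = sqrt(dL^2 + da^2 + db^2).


dL = -0.5870, da = 3.6050, db = 5.9170
dE = sqrt((-0.5870)^2 + 3.6050^2 + 5.9170^2) = 6.9535


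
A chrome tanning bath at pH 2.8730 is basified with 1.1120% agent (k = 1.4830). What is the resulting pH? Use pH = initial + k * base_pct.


Formula: pH_final = pH_initial + k * base_pct
Substituting: pH_final = 2.8730 + 1.4830 * 1.1120
Result: 4.5221


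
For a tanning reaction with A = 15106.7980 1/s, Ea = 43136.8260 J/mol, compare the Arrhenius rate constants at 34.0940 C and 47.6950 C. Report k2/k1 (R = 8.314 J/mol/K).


T1 = 34.0940 + 273.15 = 307.2440 K; T2 = 47.6950 + 273.15 = 320.8450 K
k1 = A * exp(-Ea/(R*T1)) = 15106.7980 * exp(-43136.8260/(8.314*307.2440)) = 7.0017e-04 1/s
k2 = A * exp(-Ea/(R*T2)) = 15106.7980 * exp(-43136.8260/(8.314*320.8450)) = 0.00143251 1/s
k2/k1 = 0.00143251 / 7.0017e-04 = 2.0460


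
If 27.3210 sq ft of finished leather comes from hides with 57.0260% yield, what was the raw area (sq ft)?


Formula: raw = finished * 100 / yield
Substituting: raw = 27.3210 * 100 / 57.0260
Result: 47.9097 sq ft


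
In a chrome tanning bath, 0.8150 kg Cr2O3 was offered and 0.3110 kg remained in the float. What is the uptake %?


Formula: Uptake = (offered - residual) / offered * 100
Substituting: Uptake = (0.8150 - 0.3110) / 0.8150 * 100
Result: 61.8405 %


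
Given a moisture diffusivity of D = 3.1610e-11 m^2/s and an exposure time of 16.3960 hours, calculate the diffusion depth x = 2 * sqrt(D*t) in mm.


t = 16.3960 hr * 3600 = 59025.6000 s
D * t = 3.1610e-11 * 59025.6000 = 1.8658e-06
x = 2 * sqrt(D*t) = 2 * sqrt(1.8658e-06) = 0.00273189 m = 2.7319 mm


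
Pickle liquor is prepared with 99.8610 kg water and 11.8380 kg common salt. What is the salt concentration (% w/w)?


Formula: Conc = salt / (water + salt) * 100
Substituting: Conc = 11.8380 / (99.8610 + 11.8380) * 100
Result: 10.5981 %


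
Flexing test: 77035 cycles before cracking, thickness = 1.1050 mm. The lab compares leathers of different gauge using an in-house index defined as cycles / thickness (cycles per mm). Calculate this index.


Formula: Index = cycles / thickness
Substituting: Index = 77035 / 1.1050
Result: 69714.9321 cycles/mm


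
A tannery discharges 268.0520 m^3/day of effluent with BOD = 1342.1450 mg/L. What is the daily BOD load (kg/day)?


Formula: BOD_load = volume * conc / 1000
Substituting: BOD_load = 268.0520 * 1342.1450 / 1000
Result: 359.7647 kg/day


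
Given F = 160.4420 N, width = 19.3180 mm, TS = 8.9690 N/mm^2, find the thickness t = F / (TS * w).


Formula: t = F / (TS * w)
Substituting: t = 160.4420 / (8.9690 * 19.3180)
Result: 0.9260 mm


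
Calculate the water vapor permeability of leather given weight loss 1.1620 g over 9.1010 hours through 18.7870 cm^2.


Formula: WVP = loss / (area * time)
Substituting: WVP = 1.1620 / (18.7870 * 9.1010)
Result: 0.0067961 g/(cm^2*hr)


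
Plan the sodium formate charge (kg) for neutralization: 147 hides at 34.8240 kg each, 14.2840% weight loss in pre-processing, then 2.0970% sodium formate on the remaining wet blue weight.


Total_raw = N * avg_wt = 147 * 34.8240 = 5119.1280 kg
Substrate = Total_raw * (1 - loss/100) = 5119.1280 * (1 - 14.2840/100) = 4387.9118 kg
Neutralizer = Substrate * pct / 100 = 4387.9118 * 2.0970 / 100 = 92.0145 kg


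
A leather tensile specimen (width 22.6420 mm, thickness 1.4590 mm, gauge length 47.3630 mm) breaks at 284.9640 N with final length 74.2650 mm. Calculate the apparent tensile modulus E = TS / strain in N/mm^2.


TS = F / (w * t) = 284.9640 / (22.6420 * 1.4590) = 8.6262 N/mm^2
strain = (Lf - L0) / L0 = (74.2650 - 47.3630) / 47.3630 = 0.5680
E = TS / strain = 8.6262 / 0.5680 = 15.1871 N/mm^2


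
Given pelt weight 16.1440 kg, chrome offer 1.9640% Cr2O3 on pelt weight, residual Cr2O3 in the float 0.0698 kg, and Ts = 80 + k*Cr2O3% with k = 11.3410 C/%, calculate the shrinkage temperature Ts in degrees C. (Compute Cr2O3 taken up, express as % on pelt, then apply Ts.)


Offered = pelt * offer_pct / 100 = 16.1440 * 1.9640 / 100 = 0.3171 kg
Uptake = offered - residual = 0.3171 - 0.0698 = 0.2473 kg
Cr2O3% on pelt = uptake / pelt * 100 = 0.2473 / 16.1440 * 100 = 1.5316 %
Ts = 80 + k * Cr2O3% = 80 + 11.3410 * 1.5316 = 97.3703 C


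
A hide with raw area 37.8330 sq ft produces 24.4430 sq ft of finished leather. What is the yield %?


Formula: Yield = finished / raw * 100
Substituting: Yield = 24.4430 / 37.8330 * 100
Result: 64.6076 %


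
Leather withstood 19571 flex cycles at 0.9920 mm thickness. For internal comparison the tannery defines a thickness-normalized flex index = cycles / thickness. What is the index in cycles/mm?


Formula: Index = cycles / thickness
Substituting: Index = 19571 / 0.9920
Result: 19728.8306 cycles/mm


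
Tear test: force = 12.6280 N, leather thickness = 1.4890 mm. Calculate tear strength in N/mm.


Formula: Tear strength = force / thickness
Substituting: Tear strength = 12.6280 / 1.4890
Result: 8.4809 N/mm


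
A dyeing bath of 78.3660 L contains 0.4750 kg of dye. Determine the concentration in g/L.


Formula: Conc = dye_mass(kg) / volume(L) * 1000
Substituting: Conc = 0.4750 / 78.3660 * 1000
Result: 6.0613 g/L


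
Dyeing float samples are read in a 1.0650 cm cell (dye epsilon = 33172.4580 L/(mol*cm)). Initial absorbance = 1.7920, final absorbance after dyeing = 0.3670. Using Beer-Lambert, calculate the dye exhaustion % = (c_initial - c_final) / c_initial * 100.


c_initial = A_i / (epsilon * l) = 1.7920 / (33172.4580 * 1.0650) = 5.0724e-05 mol/L
c_final = A_f / (epsilon * l) = 0.3670 / (33172.4580 * 1.0650) = 1.0388e-05 mol/L
Exhaustion = (c_initial - c_final) / c_initial * 100 = (5.0724e-05 - 1.0388e-05) / 5.0724e-05 * 100 = 79.5201 %


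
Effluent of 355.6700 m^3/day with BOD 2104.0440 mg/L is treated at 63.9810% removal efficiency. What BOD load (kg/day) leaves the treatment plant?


Load_in = volume * conc / 1000 = 355.6700 * 2104.0440 / 1000 = 748.3453 kg/day
Removed = Load_in * eff / 100 = 748.3453 * 63.9810 / 100 = 478.7988 kg/day
Load_out = Load_in - Removed = 748.3453 - 478.7988 = 269.5465 kg/day


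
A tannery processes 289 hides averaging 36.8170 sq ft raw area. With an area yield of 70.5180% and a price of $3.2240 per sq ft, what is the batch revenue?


Raw_total = N * avg_area = 289 * 36.8170 = 10640.1130 sq ft
Finished = Raw_total * yield / 100 = 10640.1130 * 70.5180 / 100 = 7503.1949 sq ft
Value = Finished * price = 7503.1949 * 3.2240 = 24190.3003 $


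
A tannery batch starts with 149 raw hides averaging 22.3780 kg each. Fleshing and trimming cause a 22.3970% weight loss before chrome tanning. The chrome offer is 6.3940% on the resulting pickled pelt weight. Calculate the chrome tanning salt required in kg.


Total_raw = N * avg_wt = 149 * 22.3780 = 3334.3220 kg
Substrate = Total_raw * (1 - loss/100) = 3334.3220 * (1 - 22.3970/100) = 2587.5339 kg
Chrome = Substrate * pct / 100 = 2587.5339 * 6.3940 / 100 = 165.4469 kg


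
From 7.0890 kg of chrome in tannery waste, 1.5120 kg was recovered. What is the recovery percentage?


Formula: Recovery = recovered / input * 100
Substituting: Recovery = 1.5120 / 7.0890 * 100
Result: 21.3288 %


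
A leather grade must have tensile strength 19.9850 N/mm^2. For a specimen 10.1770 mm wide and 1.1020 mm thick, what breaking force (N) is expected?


Formula: F = TS * w * t
Substituting: F = 19.9850 * 10.1770 * 1.1020
Result: 224.1329 N


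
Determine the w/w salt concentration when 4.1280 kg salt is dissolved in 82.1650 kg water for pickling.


Formula: Conc = salt / (water + salt) * 100
Substituting: Conc = 4.1280 / (82.1650 + 4.1280) * 100
Result: 4.7837 %


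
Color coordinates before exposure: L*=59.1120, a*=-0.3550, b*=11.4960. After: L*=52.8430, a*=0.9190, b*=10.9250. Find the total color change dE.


dL = -6.2690, da = 1.2740, db = -0.5710
dE = sqrt((-6.2690)^2 + 1.2740^2 + (-0.5710)^2) = 6.4226


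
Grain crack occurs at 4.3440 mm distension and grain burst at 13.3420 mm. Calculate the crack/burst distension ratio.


Formula: Ratio = crack / burst
Substituting: Ratio = 4.3440 / 13.3420
Result: 0.3256


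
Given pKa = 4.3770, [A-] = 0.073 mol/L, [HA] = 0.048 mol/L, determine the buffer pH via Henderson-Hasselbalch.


ratio = [A-] / [HA] = 0.073 / 0.048 = 1.5208
log10(ratio) = 0.1821
pH = pKa + log10(ratio) = 4.3770 + 0.1821 = 4.5591


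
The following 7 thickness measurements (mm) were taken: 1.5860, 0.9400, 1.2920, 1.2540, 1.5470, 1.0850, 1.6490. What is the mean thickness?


Formula: Average = sum / n
Substituting: Average = 9.3530 / 7
Result: 1.3361 mm


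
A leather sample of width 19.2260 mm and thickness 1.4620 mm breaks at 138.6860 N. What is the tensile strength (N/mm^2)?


Formula: TS = force / (width * thickness)
Substituting: TS = 138.6860 / (19.2260 * 1.4620)
Result: 4.9340 N/mm^2


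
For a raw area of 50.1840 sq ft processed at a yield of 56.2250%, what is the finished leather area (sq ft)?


Formula: finished = raw * yield / 100
Substituting: finished = 50.1840 * 56.2250 / 100
Result: 28.2160 sq ft


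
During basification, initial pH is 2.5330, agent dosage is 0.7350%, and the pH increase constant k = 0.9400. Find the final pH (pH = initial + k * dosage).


Formula: pH_final = pH_initial + k * base_pct
Substituting: pH_final = 2.5330 + 0.9400 * 0.7350
Result: 3.2239


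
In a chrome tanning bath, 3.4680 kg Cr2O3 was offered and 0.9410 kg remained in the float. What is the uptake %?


Formula: Uptake = (offered - residual) / offered * 100
Substituting: Uptake = (3.4680 - 0.9410) / 3.4680 * 100
Result: 72.8662 %


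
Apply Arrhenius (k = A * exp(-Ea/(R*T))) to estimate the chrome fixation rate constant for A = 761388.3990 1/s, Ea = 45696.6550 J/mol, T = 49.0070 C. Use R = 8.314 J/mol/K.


T_K = T_C + 273.15 = 49.0070 + 273.15 = 322.1570 K
exponent = -Ea / (R * T_K) = -45696.6550 / (8.314 * 322.1570) = -17.0611
k = A * exp(exponent) = 761388.3990 * exp(-17.0611) = 0.029653 1/s


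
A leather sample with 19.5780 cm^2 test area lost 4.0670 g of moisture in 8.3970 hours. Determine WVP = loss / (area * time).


Formula: WVP = loss / (area * time)
Substituting: WVP = 4.0670 / (19.5780 * 8.3970)
Result: 0.024739 g/(cm^2*hr)


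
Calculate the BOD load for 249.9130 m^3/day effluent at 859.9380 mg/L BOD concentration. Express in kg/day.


Formula: BOD_load = volume * conc / 1000
Substituting: BOD_load = 249.9130 * 859.9380 / 1000
Result: 214.9097 kg/day


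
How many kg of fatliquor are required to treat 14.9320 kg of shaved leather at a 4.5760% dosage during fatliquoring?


Formula: Fat = substrate * pct / 100
Substituting: Fat = 14.9320 * 4.5760 / 100
Result: 0.6833 kg


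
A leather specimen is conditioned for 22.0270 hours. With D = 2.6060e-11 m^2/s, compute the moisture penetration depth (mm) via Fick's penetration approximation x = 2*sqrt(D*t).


t = 22.0270 hr * 3600 = 79297.2000 s
D * t = 2.6060e-11 * 79297.2000 = 2.0665e-06
x = 2 * sqrt(D*t) = 2 * sqrt(2.0665e-06) = 0.00287505 m = 2.8751 mm


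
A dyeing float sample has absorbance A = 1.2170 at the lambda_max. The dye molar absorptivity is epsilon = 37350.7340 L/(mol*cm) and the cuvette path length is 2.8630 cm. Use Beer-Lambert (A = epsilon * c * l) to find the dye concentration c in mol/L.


Formula: c = A / (epsilon * l)
Substituting: c = 1.2170 / (37350.7340 * 2.8630)
Result: 1.1381e-05 mol/L


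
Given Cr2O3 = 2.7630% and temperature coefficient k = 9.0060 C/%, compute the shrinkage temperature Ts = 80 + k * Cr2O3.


Formula: Ts = 80 + k * Cr2O3
Substituting: Ts = 80 + 9.0060 * 2.7630
Result: 104.8836 C


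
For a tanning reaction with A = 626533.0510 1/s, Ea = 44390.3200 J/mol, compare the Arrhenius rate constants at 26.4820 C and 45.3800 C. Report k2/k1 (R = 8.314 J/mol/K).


T1 = 26.4820 + 273.15 = 299.6320 K; T2 = 45.3800 + 273.15 = 318.5300 K
k1 = A * exp(-Ea/(R*T1)) = 626533.0510 * exp(-44390.3200/(8.314*299.6320)) = 0.0114322 1/s
k2 = A * exp(-Ea/(R*T2)) = 626533.0510 * exp(-44390.3200/(8.314*318.5300)) = 0.0329052 1/s
k2/k1 = 0.0329052 / 0.0114322 = 2.8783


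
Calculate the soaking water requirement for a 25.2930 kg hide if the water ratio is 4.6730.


Formula: Water = hide_weight * ratio
Substituting: Water = 25.2930 * 4.6730
Result: 118.1942 kg


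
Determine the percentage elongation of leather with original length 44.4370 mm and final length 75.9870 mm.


Formula: Elongation = (Lf - L0) / L0 * 100
Substituting: Elongation = (75.9870 - 44.4370) / 44.4370 * 100
Result: 70.9994 %


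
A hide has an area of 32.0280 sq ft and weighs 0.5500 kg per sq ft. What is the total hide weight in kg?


Formula: Weight = area * weight_per_sqft
Substituting: Weight = 32.0280 * 0.5500
Result: 17.6154 kg


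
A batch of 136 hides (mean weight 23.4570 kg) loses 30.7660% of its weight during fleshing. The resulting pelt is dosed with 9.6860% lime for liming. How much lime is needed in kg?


Total_raw = N * avg_wt = 136 * 23.4570 = 3190.1520 kg
Substrate = Total_raw * (1 - loss/100) = 3190.1520 * (1 - 30.7660/100) = 2208.6698 kg
Lime = Substrate * pct / 100 = 2208.6698 * 9.6860 / 100 = 213.9318 kg


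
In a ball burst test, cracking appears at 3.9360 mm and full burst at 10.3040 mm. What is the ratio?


Formula: Ratio = crack / burst
Substituting: Ratio = 3.9360 / 10.3040
Result: 0.3820


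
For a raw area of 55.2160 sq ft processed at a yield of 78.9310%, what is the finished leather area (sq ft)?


Formula: finished = raw * yield / 100
Substituting: finished = 55.2160 * 78.9310 / 100
Result: 43.5825 sq ft


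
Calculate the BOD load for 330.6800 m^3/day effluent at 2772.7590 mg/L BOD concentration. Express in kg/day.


Formula: BOD_load = volume * conc / 1000
Substituting: BOD_load = 330.6800 * 2772.7590 / 1000
Result: 916.8959 kg/day


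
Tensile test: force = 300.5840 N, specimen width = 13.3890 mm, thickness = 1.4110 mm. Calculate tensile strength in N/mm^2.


Formula: TS = force / (width * thickness)
Substituting: TS = 300.5840 / (13.3890 * 1.4110)
Result: 15.9108 N/mm^2


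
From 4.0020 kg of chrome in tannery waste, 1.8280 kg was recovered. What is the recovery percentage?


Formula: Recovery = recovered / input * 100
Substituting: Recovery = 1.8280 / 4.0020 * 100
Result: 45.6772 %


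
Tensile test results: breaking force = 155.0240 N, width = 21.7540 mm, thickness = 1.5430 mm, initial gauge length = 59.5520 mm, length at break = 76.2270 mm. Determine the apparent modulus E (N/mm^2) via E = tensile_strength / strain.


TS = F / (w * t) = 155.0240 / (21.7540 * 1.5430) = 4.6184 N/mm^2
strain = (Lf - L0) / L0 = (76.2270 - 59.5520) / 59.5520 = 0.2800
E = TS / strain = 4.6184 / 0.2800 = 16.4939 N/mm^2


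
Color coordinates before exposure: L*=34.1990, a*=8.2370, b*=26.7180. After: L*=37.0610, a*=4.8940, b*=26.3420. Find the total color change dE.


dL = 2.8620, da = -3.3430, db = -0.3760
dE = sqrt(2.8620^2 + (-3.3430)^2 + (-0.3760)^2) = 4.4168


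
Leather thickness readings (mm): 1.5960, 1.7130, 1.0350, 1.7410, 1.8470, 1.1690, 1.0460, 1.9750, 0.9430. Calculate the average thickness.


Formula: Average = sum / n
Substituting: Average = 13.0650 / 9
Result: 1.4517 mm


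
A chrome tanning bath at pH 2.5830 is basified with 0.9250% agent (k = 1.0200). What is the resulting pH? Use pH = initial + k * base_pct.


Formula: pH_final = pH_initial + k * base_pct
Substituting: pH_final = 2.5830 + 1.0200 * 0.9250
Result: 3.5265


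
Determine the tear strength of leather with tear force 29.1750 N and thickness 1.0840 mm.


Formula: Tear strength = force / thickness
Substituting: Tear strength = 29.1750 / 1.0840
Result: 26.9142 N/mm


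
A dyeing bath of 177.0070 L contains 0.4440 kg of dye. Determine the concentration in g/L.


Formula: Conc = dye_mass(kg) / volume(L) * 1000
Substituting: Conc = 0.4440 / 177.0070 * 1000
Result: 2.5084 g/L


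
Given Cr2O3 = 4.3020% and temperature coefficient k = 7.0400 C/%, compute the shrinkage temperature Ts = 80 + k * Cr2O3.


Formula: Ts = 80 + k * Cr2O3
Substituting: Ts = 80 + 7.0400 * 4.3020
Result: 110.2861 C


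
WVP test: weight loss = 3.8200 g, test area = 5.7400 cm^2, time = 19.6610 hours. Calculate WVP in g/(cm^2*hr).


Formula: WVP = loss / (area * time)
Substituting: WVP = 3.8200 / (5.7400 * 19.6610)
Result: 0.033849 g/(cm^2*hr)


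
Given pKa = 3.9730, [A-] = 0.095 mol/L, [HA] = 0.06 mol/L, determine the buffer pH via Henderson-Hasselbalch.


ratio = [A-] / [HA] = 0.095 / 0.06 = 1.5833
log10(ratio) = 0.1996
pH = pKa + log10(ratio) = 3.9730 + 0.1996 = 4.1726


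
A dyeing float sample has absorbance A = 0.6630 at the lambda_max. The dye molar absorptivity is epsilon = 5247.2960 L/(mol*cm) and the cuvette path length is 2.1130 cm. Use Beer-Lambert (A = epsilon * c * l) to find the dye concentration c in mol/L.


Formula: c = A / (epsilon * l)
Substituting: c = 0.6630 / (5247.2960 * 2.1130)
Result: 5.9797e-05 mol/L


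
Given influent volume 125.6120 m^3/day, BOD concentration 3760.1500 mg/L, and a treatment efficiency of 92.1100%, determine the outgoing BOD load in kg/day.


Load_in = volume * conc / 1000 = 125.6120 * 3760.1500 / 1000 = 472.3200 kg/day
Removed = Load_in * eff / 100 = 472.3200 * 92.1100 / 100 = 435.0539 kg/day
Load_out = Load_in - Removed = 472.3200 - 435.0539 = 37.2660 kg/day


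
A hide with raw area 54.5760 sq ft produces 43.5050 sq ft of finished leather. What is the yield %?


Formula: Yield = finished / raw * 100
Substituting: Yield = 43.5050 / 54.5760 * 100
Result: 79.7145 %


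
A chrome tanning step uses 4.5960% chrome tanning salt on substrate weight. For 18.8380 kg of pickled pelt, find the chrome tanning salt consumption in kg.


Formula: Chrome = substrate * pct / 100
Substituting: Chrome = 18.8380 * 4.5960 / 100
Result: 0.8658 kg


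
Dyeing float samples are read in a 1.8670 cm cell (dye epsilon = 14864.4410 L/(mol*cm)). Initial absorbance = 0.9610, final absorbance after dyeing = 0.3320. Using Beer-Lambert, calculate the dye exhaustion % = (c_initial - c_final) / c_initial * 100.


c_initial = A_i / (epsilon * l) = 0.9610 / (14864.4410 * 1.8670) = 3.4628e-05 mol/L
c_final = A_f / (epsilon * l) = 0.3320 / (14864.4410 * 1.8670) = 1.1963e-05 mol/L
Exhaustion = (c_initial - c_final) / c_initial * 100 = (3.4628e-05 - 1.1963e-05) / 3.4628e-05 * 100 = 65.4527 %


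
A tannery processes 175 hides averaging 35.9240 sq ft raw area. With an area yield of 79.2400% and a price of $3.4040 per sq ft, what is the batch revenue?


Raw_total = N * avg_area = 175 * 35.9240 = 6286.7000 sq ft
Finished = Raw_total * yield / 100 = 6286.7000 * 79.2400 / 100 = 4981.5811 sq ft
Value = Finished * price = 4981.5811 * 3.4040 = 16957.3020 $


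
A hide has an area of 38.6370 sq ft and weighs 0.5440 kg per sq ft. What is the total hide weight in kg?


Formula: Weight = area * weight_per_sqft
Substituting: Weight = 38.6370 * 0.5440
Result: 21.0185 kg


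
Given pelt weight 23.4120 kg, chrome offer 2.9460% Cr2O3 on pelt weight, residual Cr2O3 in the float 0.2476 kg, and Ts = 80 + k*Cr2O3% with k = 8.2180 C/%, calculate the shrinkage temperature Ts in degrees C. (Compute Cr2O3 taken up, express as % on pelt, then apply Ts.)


Offered = pelt * offer_pct / 100 = 23.4120 * 2.9460 / 100 = 0.6897 kg
Uptake = offered - residual = 0.6897 - 0.2476 = 0.4421 kg
Cr2O3% on pelt = uptake / pelt * 100 = 0.4421 / 23.4120 * 100 = 1.8884 %
Ts = 80 + k * Cr2O3% = 80 + 8.2180 * 1.8884 = 95.5191 C


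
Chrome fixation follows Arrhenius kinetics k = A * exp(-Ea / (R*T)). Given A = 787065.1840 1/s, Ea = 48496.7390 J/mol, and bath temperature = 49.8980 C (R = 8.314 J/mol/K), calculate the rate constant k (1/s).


T_K = T_C + 273.15 = 49.8980 + 273.15 = 323.0480 K
exponent = -Ea / (R * T_K) = -48496.7390 / (8.314 * 323.0480) = -18.0566
k = A * exp(exponent) = 787065.1840 * exp(-18.0566) = 0.0113276 1/s


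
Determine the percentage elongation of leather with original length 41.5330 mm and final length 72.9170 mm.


Formula: Elongation = (Lf - L0) / L0 * 100
Substituting: Elongation = (72.9170 - 41.5330) / 41.5330 * 100
Result: 75.5640 %


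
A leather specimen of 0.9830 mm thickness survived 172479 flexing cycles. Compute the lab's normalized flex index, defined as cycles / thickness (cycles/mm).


Formula: Index = cycles / thickness
Substituting: Index = 172479 / 0.9830
Result: 175461.8515 cycles/mm


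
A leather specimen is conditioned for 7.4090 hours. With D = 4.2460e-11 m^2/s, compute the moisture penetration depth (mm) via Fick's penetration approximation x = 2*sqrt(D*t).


t = 7.4090 hr * 3600 = 26672.4000 s
D * t = 4.2460e-11 * 26672.4000 = 1.1325e-06
x = 2 * sqrt(D*t) = 2 * sqrt(1.1325e-06) = 0.00212839 m = 2.1284 mm


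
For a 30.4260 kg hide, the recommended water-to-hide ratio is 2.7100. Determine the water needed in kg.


Formula: Water = hide_weight * ratio
Substituting: Water = 30.4260 * 2.7100
Result: 82.4545 kg


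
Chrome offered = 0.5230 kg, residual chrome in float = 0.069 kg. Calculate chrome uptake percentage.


Formula: Uptake = (offered - residual) / offered * 100
Substituting: Uptake = (0.5230 - 0.069) / 0.5230 * 100
Result: 86.8069 %


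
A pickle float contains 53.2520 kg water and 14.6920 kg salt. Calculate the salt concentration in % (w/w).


Formula: Conc = salt / (water + salt) * 100
Substituting: Conc = 14.6920 / (53.2520 + 14.6920) * 100
Result: 21.6237 %


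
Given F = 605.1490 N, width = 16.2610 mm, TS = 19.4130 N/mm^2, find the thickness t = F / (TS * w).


Formula: t = F / (TS * w)
Substituting: t = 605.1490 / (19.4130 * 16.2610)
Result: 1.9170 mm


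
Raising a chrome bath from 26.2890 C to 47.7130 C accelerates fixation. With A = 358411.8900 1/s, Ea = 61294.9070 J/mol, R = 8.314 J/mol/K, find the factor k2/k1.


T1 = 26.2890 + 273.15 = 299.4390 K; T2 = 47.7130 + 273.15 = 320.8630 K
k1 = A * exp(-Ea/(R*T1)) = 358411.8900 * exp(-61294.9070/(8.314*299.4390)) = 7.2713e-06 1/s
k2 = A * exp(-Ea/(R*T2)) = 358411.8900 * exp(-61294.9070/(8.314*320.8630)) = 3.7633e-05 1/s
k2/k1 = 3.7633e-05 / 7.2713e-06 = 5.1755


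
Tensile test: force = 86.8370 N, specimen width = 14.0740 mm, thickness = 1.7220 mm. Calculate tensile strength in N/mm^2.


Formula: TS = force / (width * thickness)
Substituting: TS = 86.8370 / (14.0740 * 1.7220)
Result: 3.5831 N/mm^2


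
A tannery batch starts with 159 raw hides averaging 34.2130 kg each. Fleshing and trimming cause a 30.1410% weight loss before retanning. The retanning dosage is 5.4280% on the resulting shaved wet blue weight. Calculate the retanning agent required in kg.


Total_raw = N * avg_wt = 159 * 34.2130 = 5439.8670 kg
Substrate = Total_raw * (1 - loss/100) = 5439.8670 * (1 - 30.1410/100) = 3800.2367 kg
Retan = Substrate * pct / 100 = 3800.2367 * 5.4280 / 100 = 206.2768 kg


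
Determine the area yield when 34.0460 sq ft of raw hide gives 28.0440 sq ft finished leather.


Formula: Yield = finished / raw * 100
Substituting: Yield = 28.0440 / 34.0460 * 100
Result: 82.3709 %


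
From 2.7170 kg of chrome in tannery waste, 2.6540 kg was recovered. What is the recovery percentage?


Formula: Recovery = recovered / input * 100
Substituting: Recovery = 2.6540 / 2.7170 * 100
Result: 97.6813 %


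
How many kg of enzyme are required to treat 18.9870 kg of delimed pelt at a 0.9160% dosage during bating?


Formula: Enzyme = substrate * pct / 100
Substituting: Enzyme = 18.9870 * 0.9160 / 100
Result: 0.1739 kg


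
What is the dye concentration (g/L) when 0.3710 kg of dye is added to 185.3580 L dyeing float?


Formula: Conc = dye_mass(kg) / volume(L) * 1000
Substituting: Conc = 0.3710 / 185.3580 * 1000
Result: 2.0015 g/L


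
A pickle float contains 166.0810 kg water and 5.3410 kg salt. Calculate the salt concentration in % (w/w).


Formula: Conc = salt / (water + salt) * 100
Substituting: Conc = 5.3410 / (166.0810 + 5.3410) * 100
Result: 3.1157 %


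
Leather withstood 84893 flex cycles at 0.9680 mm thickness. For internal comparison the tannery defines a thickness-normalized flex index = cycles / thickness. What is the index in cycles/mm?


Formula: Index = cycles / thickness
Substituting: Index = 84893 / 0.9680
Result: 87699.3802 cycles/mm


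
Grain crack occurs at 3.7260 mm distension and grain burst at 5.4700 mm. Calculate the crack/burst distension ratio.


Formula: Ratio = crack / burst
Substituting: Ratio = 3.7260 / 5.4700
Result: 0.6812


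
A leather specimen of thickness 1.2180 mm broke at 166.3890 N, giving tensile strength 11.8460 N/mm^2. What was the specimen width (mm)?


Formula: w = F / (TS * t)
Substituting: w = 166.3890 / (11.8460 * 1.2180)
Result: 11.5320 mm


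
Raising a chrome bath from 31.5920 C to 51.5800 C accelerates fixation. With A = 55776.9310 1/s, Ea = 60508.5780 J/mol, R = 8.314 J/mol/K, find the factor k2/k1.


T1 = 31.5920 + 273.15 = 304.7420 K; T2 = 51.5800 + 273.15 = 324.7300 K
k1 = A * exp(-Ea/(R*T1)) = 55776.9310 * exp(-60508.5780/(8.314*304.7420)) = 2.3689e-06 1/s
k2 = A * exp(-Ea/(R*T2)) = 55776.9310 * exp(-60508.5780/(8.314*324.7300)) = 1.0303e-05 1/s
k2/k1 = 1.0303e-05 / 2.3689e-06 = 4.3493


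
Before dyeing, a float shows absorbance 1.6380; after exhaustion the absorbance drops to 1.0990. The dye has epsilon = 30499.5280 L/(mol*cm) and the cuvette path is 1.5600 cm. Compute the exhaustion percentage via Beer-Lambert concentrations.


c_initial = A_i / (epsilon * l) = 1.6380 / (30499.5280 * 1.5600) = 3.4427e-05 mol/L
c_final = A_f / (epsilon * l) = 1.0990 / (30499.5280 * 1.5600) = 2.3098e-05 mol/L
Exhaustion = (c_initial - c_final) / c_initial * 100 = (3.4427e-05 - 2.3098e-05) / 3.4427e-05 * 100 = 32.9060 %


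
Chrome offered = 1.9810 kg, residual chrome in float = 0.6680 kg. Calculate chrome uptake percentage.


Formula: Uptake = (offered - residual) / offered * 100
Substituting: Uptake = (1.9810 - 0.6680) / 1.9810 * 100
Result: 66.2797 %


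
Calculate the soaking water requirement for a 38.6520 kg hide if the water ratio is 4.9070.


Formula: Water = hide_weight * ratio
Substituting: Water = 38.6520 * 4.9070
Result: 189.6654 kg


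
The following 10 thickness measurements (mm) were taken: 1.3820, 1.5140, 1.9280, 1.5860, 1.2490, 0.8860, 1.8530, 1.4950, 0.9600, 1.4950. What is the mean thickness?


Formula: Average = sum / n
Substituting: Average = 14.3480 / 10
Result: 1.4348 mm


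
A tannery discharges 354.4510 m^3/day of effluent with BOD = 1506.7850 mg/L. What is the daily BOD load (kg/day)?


Formula: BOD_load = volume * conc / 1000
Substituting: BOD_load = 354.4510 * 1506.7850 / 1000
Result: 534.0815 kg/day


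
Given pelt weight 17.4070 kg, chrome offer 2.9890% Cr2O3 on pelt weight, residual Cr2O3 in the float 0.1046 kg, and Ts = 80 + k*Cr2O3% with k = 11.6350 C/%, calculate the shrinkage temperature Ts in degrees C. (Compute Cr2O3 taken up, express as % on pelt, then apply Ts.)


Offered = pelt * offer_pct / 100 = 17.4070 * 2.9890 / 100 = 0.5203 kg
Uptake = offered - residual = 0.5203 - 0.1046 = 0.4157 kg
Cr2O3% on pelt = uptake / pelt * 100 = 0.4157 / 17.4070 * 100 = 2.3881 %
Ts = 80 + k * Cr2O3% = 80 + 11.6350 * 2.3881 = 107.7855 C


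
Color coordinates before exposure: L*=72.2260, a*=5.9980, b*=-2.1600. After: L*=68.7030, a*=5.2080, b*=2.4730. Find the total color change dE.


dL = -3.5230, da = -0.7900, db = 4.6330
dE = sqrt((-3.5230)^2 + (-0.7900)^2 + 4.6330^2) = 5.8737


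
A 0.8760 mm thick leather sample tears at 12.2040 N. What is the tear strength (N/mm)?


Formula: Tear strength = force / thickness
Substituting: Tear strength = 12.2040 / 0.8760
Result: 13.9315 N/mm


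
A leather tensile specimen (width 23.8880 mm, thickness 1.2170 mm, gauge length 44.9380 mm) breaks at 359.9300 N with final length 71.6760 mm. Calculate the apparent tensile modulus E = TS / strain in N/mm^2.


TS = F / (w * t) = 359.9300 / (23.8880 * 1.2170) = 12.3808 N/mm^2
strain = (Lf - L0) / L0 = (71.6760 - 44.9380) / 44.9380 = 0.5950
E = TS / strain = 12.3808 / 0.5950 = 20.8081 N/mm^2


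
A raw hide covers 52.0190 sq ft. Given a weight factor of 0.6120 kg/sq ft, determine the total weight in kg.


Formula: Weight = area * weight_per_sqft
Substituting: Weight = 52.0190 * 0.6120
Result: 31.8356 kg


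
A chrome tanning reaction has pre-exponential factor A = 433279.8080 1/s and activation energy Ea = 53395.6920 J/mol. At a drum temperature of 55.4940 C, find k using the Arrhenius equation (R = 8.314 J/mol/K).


T_K = T_C + 273.15 = 55.4940 + 273.15 = 328.6440 K
exponent = -Ea / (R * T_K) = -53395.6920 / (8.314 * 328.6440) = -19.5421
k = A * exp(exponent) = 433279.8080 * exp(-19.5421) = 0.00141175 1/s


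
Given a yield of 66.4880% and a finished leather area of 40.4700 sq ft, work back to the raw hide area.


Formula: raw = finished * 100 / yield
Substituting: raw = 40.4700 * 100 / 66.4880
Result: 60.8681 sq ft


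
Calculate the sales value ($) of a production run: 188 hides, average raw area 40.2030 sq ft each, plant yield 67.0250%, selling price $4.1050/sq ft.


Raw_total = N * avg_area = 188 * 40.2030 = 7558.1640 sq ft
Finished = Raw_total * yield / 100 = 7558.1640 * 67.0250 / 100 = 5065.8594 sq ft
Value = Finished * price = 5065.8594 * 4.1050 = 20795.3529 $


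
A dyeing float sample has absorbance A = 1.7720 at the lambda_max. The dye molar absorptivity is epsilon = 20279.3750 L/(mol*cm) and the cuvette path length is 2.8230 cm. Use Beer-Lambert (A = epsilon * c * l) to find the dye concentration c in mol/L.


Formula: c = A / (epsilon * l)
Substituting: c = 1.7720 / (20279.3750 * 2.8230)
Result: 3.0953e-05 mol/L


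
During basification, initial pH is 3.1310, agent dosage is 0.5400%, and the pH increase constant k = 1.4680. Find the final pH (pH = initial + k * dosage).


Formula: pH_final = pH_initial + k * base_pct
Substituting: pH_final = 3.1310 + 1.4680 * 0.5400
Result: 3.9237


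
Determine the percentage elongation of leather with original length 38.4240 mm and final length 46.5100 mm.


Formula: Elongation = (Lf - L0) / L0 * 100
Substituting: Elongation = (46.5100 - 38.4240) / 38.4240 * 100
Result: 21.0441 %


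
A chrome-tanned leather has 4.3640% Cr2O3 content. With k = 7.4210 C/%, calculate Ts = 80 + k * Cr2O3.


Formula: Ts = 80 + k * Cr2O3
Substituting: Ts = 80 + 7.4210 * 4.3640
Result: 112.3852 C


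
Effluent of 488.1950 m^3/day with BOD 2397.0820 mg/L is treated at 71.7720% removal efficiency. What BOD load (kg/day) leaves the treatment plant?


Load_in = volume * conc / 1000 = 488.1950 * 2397.0820 / 1000 = 1170.2434 kg/day
Removed = Load_in * eff / 100 = 1170.2434 * 71.7720 / 100 = 839.9071 kg/day
Load_out = Load_in - Removed = 1170.2434 - 839.9071 = 330.3363 kg/day


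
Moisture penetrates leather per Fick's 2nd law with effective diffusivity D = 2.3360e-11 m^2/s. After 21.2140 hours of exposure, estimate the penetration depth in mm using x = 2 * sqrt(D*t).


t = 21.2140 hr * 3600 = 76370.4000 s
D * t = 2.3360e-11 * 76370.4000 = 1.7840e-06
x = 2 * sqrt(D*t) = 2 * sqrt(1.7840e-06) = 0.00267134 m = 2.6713 mm


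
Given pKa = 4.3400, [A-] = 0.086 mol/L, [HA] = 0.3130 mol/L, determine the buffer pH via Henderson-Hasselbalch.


ratio = [A-] / [HA] = 0.086 / 0.3130 = 0.2748
log10(ratio) = -0.5610
pH = pKa + log10(ratio) = 4.3400 - 0.5610 = 3.7790


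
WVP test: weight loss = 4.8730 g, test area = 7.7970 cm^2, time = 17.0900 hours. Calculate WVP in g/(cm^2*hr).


Formula: WVP = loss / (area * time)
Substituting: WVP = 4.8730 / (7.7970 * 17.0900)
Result: 0.0365702 g/(cm^2*hr)


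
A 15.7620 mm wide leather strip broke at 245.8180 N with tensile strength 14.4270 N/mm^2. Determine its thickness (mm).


Formula: t = F / (TS * w)
Substituting: t = 245.8180 / (14.4270 * 15.7620)
Result: 1.0810 mm


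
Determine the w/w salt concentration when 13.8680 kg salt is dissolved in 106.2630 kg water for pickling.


Formula: Conc = salt / (water + salt) * 100
Substituting: Conc = 13.8680 / (106.2630 + 13.8680) * 100
Result: 11.5441 %


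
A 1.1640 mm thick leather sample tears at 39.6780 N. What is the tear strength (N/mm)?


Formula: Tear strength = force / thickness
Substituting: Tear strength = 39.6780 / 1.1640
Result: 34.0876 N/mm


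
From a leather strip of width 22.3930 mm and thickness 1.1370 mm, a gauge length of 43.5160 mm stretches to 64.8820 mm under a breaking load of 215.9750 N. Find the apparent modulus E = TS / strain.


TS = F / (w * t) = 215.9750 / (22.3930 * 1.1370) = 8.4826 N/mm^2
strain = (Lf - L0) / L0 = (64.8820 - 43.5160) / 43.5160 = 0.4910
E = TS / strain = 8.4826 / 0.4910 = 17.2765 N/mm^2


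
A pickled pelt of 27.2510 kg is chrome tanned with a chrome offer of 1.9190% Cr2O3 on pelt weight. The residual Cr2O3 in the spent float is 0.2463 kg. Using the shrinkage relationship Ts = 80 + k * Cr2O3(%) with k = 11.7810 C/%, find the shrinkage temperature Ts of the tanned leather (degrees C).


Offered = pelt * offer_pct / 100 = 27.2510 * 1.9190 / 100 = 0.5229 kg
Uptake = offered - residual = 0.5229 - 0.2463 = 0.2766 kg
Cr2O3% on pelt = uptake / pelt * 100 = 0.2766 / 27.2510 * 100 = 1.0152 %
Ts = 80 + k * Cr2O3% = 80 + 11.7810 * 1.0152 = 91.9598 C


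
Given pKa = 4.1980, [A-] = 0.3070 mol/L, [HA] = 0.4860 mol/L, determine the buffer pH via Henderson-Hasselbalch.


ratio = [A-] / [HA] = 0.3070 / 0.4860 = 0.6317
log10(ratio) = -0.1995
pH = pKa + log10(ratio) = 4.1980 - 0.1995 = 3.9985


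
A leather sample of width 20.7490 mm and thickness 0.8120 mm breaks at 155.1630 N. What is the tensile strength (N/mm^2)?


Formula: TS = force / (width * thickness)
Substituting: TS = 155.1630 / (20.7490 * 0.8120)
Result: 9.2095 N/mm^2
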